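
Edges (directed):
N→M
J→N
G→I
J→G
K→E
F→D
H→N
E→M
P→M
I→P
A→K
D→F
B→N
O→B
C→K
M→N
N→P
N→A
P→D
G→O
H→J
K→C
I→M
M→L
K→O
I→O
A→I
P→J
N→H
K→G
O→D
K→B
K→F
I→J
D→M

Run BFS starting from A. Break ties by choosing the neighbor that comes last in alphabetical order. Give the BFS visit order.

Visit A; enqueue K, I → queue [K, I]
Visit K; enqueue O, G, F, E, C, B → queue [I, O, G, F, E, C, B]
Visit I; enqueue P, M, J → queue [O, G, F, E, C, B, P, M, J]
Visit O; enqueue D → queue [G, F, E, C, B, P, M, J, D]
Visit G → queue [F, E, C, B, P, M, J, D]
Visit F → queue [E, C, B, P, M, J, D]
Visit E → queue [C, B, P, M, J, D]
Visit C → queue [B, P, M, J, D]
Visit B; enqueue N → queue [P, M, J, D, N]
Visit P → queue [M, J, D, N]
Visit M; enqueue L → queue [J, D, N, L]
Visit J → queue [D, N, L]
Visit D → queue [N, L]
Visit N; enqueue H → queue [L, H]
Visit L → queue [H]
Visit H → queue []

A -> K -> I -> O -> G -> F -> E -> C -> B -> P -> M -> J -> D -> N -> L -> H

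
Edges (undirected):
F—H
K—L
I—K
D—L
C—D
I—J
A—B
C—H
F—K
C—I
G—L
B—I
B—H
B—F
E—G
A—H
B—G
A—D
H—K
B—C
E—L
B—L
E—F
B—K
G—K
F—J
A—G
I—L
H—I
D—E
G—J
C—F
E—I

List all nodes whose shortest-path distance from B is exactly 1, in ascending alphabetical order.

Level 0: B
Level 1: A, C, F, G, H, I, K, L
Level 2: D, E, J

A, C, F, G, H, I, K, L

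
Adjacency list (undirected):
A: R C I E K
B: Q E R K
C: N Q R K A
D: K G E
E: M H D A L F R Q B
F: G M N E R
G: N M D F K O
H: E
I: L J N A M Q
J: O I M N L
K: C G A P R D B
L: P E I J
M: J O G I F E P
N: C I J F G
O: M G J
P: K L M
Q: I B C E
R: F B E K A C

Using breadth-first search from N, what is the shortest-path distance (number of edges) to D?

Level 0: N
Level 1: C, F, G, I, J
Level 2: A, D, E, K, L, M, O, Q, R
Level 3: B, H, P
D first appears at level 2.

2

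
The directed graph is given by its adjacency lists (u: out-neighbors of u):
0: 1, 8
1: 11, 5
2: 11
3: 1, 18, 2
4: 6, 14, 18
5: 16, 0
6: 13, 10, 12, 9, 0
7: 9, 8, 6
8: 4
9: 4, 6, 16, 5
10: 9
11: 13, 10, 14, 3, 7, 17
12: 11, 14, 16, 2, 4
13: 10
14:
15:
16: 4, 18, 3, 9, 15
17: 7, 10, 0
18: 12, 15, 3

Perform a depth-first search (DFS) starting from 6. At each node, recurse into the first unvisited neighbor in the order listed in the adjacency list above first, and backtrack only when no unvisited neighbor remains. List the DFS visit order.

Visit 6
6 → 13
13 → 10
10 → 9
9 → 4
4 → 14
4 → 18
18 → 12
12 → 11
11 → 3
3 → 1
1 → 5
5 → 16
16 → 15
5 → 0
0 → 8
3 → 2
11 → 7
11 → 17

6 → 13 → 10 → 9 → 4 → 14 → 18 → 12 → 11 → 3 → 1 → 5 → 16 → 15 → 0 → 8 → 2 → 7 → 17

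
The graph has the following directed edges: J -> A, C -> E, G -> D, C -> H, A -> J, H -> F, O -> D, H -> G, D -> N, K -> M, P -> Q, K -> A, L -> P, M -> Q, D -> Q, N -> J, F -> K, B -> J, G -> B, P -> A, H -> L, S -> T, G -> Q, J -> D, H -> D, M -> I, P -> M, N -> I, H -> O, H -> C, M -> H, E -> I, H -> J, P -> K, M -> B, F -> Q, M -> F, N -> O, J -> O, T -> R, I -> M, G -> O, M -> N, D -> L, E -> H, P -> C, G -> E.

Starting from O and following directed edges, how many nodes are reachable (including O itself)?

BFS from O visits: O, D, L, N, Q, P, I, J, A, C, K, M, E, H, B, F, G
Reachable nodes: 17 of 20 total.

17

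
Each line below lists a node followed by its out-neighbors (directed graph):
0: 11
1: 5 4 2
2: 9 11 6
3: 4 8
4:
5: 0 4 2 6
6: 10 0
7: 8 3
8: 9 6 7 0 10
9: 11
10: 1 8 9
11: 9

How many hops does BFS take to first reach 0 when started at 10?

Level 0: 10
Level 1: 1, 8, 9
Level 2: 0, 2, 4, 5, 6, 7, 11
Level 3: 3
0 first appears at level 2.

2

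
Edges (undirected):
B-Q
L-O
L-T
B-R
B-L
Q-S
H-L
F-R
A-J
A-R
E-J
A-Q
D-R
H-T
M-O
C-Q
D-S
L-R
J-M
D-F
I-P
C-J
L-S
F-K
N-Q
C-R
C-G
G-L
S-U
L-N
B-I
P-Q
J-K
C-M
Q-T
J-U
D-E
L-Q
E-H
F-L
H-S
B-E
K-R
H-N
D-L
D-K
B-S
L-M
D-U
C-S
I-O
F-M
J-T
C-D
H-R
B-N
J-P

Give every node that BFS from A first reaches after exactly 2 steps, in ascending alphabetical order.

B, C, D, E, F, H, K, L, M, N, P, S, T, U

Level 0: A
Level 1: J, Q, R
Level 2: B, C, D, E, F, H, K, L, M, N, P, S, T, U
Level 3: G, I, O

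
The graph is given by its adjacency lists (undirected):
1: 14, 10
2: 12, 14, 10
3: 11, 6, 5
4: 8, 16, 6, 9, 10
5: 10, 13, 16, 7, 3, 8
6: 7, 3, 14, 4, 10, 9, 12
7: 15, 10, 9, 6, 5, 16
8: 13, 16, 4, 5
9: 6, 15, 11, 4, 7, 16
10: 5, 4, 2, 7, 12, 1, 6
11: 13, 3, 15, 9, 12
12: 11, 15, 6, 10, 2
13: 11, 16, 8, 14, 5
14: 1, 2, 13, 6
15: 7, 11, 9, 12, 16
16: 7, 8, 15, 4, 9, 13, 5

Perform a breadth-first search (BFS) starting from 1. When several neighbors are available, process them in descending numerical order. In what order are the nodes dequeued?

1 -> 14 -> 10 -> 13 -> 6 -> 2 -> 12 -> 7 -> 5 -> 4 -> 16 -> 11 -> 8 -> 9 -> 3 -> 15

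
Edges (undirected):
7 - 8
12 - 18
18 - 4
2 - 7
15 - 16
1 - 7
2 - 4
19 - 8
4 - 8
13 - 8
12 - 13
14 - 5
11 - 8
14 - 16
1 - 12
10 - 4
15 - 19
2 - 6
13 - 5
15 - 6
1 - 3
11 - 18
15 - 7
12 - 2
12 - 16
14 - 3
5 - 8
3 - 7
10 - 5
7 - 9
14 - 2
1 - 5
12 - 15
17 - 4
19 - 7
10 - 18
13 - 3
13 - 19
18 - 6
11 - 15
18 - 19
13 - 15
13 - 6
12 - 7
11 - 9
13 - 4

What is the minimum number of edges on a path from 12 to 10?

Level 0: 12
Level 1: 1, 2, 7, 13, 15, 16, 18
Level 2: 3, 4, 5, 6, 8, 9, 10, 11, 14, 19
Level 3: 17
10 first appears at level 2.

2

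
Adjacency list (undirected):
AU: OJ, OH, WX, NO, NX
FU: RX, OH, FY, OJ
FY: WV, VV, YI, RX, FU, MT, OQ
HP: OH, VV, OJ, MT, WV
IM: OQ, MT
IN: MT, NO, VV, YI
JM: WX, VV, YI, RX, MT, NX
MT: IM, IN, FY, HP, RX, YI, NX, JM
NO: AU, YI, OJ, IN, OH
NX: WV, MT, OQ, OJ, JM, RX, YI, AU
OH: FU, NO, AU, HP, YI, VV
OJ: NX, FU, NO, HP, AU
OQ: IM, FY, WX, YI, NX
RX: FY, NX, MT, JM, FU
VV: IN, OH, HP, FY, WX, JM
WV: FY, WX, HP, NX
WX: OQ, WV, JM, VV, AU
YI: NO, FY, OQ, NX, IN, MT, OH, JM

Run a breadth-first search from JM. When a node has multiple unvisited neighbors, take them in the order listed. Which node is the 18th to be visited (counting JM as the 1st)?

Visit JM; enqueue WX, VV, YI, RX, MT, NX → queue [WX, VV, YI, RX, MT, NX]
Visit WX; enqueue OQ, WV, AU → queue [VV, YI, RX, MT, NX, OQ, WV, AU]
Visit VV; enqueue IN, OH, HP, FY → queue [YI, RX, MT, NX, OQ, WV, AU, IN, OH, HP, FY]
Visit YI; enqueue NO → queue [RX, MT, NX, OQ, WV, AU, IN, OH, HP, FY, NO]
Visit RX; enqueue FU → queue [MT, NX, OQ, WV, AU, IN, OH, HP, FY, NO, FU]
Visit MT; enqueue IM → queue [NX, OQ, WV, AU, IN, OH, HP, FY, NO, FU, IM]
Visit NX; enqueue OJ → queue [OQ, WV, AU, IN, OH, HP, FY, NO, FU, IM, OJ]
Visit OQ → queue [WV, AU, IN, OH, HP, FY, NO, FU, IM, OJ]
Visit WV → queue [AU, IN, OH, HP, FY, NO, FU, IM, OJ]
Visit AU → queue [IN, OH, HP, FY, NO, FU, IM, OJ]
Visit IN → queue [OH, HP, FY, NO, FU, IM, OJ]
Visit OH → queue [HP, FY, NO, FU, IM, OJ]
Visit HP → queue [FY, NO, FU, IM, OJ]
Visit FY → queue [NO, FU, IM, OJ]
Visit NO → queue [FU, IM, OJ]
Visit FU → queue [IM, OJ]
Visit IM → queue [OJ]
Visit OJ → queue []

Visit order: JM, WX, VV, YI, RX, MT, NX, OQ, WV, AU, IN, OH, HP, FY, NO, FU, IM, OJ

OJ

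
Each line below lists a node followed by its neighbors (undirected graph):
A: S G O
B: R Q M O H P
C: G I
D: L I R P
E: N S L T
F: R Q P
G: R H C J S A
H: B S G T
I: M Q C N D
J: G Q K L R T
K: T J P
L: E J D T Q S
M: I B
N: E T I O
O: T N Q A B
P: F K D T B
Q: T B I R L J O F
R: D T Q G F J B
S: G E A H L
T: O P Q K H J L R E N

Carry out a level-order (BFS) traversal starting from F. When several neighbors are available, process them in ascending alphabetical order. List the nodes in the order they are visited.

F → P → Q → R → B → D → K → T → I → J → L → O → G → H → M → E → N → C → S → A

Visit F; enqueue P, Q, R → queue [P, Q, R]
Visit P; enqueue B, D, K, T → queue [Q, R, B, D, K, T]
Visit Q; enqueue I, J, L, O → queue [R, B, D, K, T, I, J, L, O]
Visit R; enqueue G → queue [B, D, K, T, I, J, L, O, G]
Visit B; enqueue H, M → queue [D, K, T, I, J, L, O, G, H, M]
Visit D → queue [K, T, I, J, L, O, G, H, M]
Visit K → queue [T, I, J, L, O, G, H, M]
Visit T; enqueue E, N → queue [I, J, L, O, G, H, M, E, N]
Visit I; enqueue C → queue [J, L, O, G, H, M, E, N, C]
Visit J → queue [L, O, G, H, M, E, N, C]
Visit L; enqueue S → queue [O, G, H, M, E, N, C, S]
Visit O; enqueue A → queue [G, H, M, E, N, C, S, A]
Visit G → queue [H, M, E, N, C, S, A]
Visit H → queue [M, E, N, C, S, A]
Visit M → queue [E, N, C, S, A]
Visit E → queue [N, C, S, A]
Visit N → queue [C, S, A]
Visit C → queue [S, A]
Visit S → queue [A]
Visit A → queue []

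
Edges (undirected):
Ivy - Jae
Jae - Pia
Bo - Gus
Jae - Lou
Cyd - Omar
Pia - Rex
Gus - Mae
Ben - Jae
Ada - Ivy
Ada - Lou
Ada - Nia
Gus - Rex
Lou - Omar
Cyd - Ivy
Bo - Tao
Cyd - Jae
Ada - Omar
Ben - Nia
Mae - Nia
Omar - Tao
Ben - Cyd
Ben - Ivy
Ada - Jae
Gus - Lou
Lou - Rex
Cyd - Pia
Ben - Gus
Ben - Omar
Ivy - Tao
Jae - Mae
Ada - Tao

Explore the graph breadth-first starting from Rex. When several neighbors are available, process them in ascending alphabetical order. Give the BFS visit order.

Visit Rex; enqueue Gus, Lou, Pia → queue [Gus, Lou, Pia]
Visit Gus; enqueue Ben, Bo, Mae → queue [Lou, Pia, Ben, Bo, Mae]
Visit Lou; enqueue Ada, Jae, Omar → queue [Pia, Ben, Bo, Mae, Ada, Jae, Omar]
Visit Pia; enqueue Cyd → queue [Ben, Bo, Mae, Ada, Jae, Omar, Cyd]
Visit Ben; enqueue Ivy, Nia → queue [Bo, Mae, Ada, Jae, Omar, Cyd, Ivy, Nia]
Visit Bo; enqueue Tao → queue [Mae, Ada, Jae, Omar, Cyd, Ivy, Nia, Tao]
Visit Mae → queue [Ada, Jae, Omar, Cyd, Ivy, Nia, Tao]
Visit Ada → queue [Jae, Omar, Cyd, Ivy, Nia, Tao]
Visit Jae → queue [Omar, Cyd, Ivy, Nia, Tao]
Visit Omar → queue [Cyd, Ivy, Nia, Tao]
Visit Cyd → queue [Ivy, Nia, Tao]
Visit Ivy → queue [Nia, Tao]
Visit Nia → queue [Tao]
Visit Tao → queue []

Rex, Gus, Lou, Pia, Ben, Bo, Mae, Ada, Jae, Omar, Cyd, Ivy, Nia, Tao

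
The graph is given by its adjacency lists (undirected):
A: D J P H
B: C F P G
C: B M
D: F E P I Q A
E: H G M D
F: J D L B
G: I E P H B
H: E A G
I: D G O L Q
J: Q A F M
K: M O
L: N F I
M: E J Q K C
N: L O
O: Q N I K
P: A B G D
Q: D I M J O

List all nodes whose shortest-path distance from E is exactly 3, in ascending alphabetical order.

L, O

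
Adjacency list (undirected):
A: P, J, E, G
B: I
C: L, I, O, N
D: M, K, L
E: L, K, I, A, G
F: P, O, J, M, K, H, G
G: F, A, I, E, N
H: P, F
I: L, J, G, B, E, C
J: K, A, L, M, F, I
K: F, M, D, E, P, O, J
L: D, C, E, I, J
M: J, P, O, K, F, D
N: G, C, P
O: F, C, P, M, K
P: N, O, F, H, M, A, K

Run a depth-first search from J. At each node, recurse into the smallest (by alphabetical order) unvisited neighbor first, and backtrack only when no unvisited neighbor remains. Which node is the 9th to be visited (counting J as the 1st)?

D

Visit J
J → A
A → E
E → G
G → F
F → H
H → P
P → K
K → D
D → L
L → C
C → I
I → B
C → N
C → O
O → M

Visit order: J, A, E, G, F, H, P, K, D, L, C, I, B, N, O, M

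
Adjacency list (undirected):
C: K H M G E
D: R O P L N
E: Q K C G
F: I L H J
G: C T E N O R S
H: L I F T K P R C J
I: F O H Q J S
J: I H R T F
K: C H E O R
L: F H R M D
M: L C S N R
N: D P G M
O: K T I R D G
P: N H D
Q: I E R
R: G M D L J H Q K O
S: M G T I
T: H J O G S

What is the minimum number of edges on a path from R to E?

2

Level 0: R
Level 1: D, G, H, J, K, L, M, O, Q
Level 2: C, E, F, I, N, P, S, T
E first appears at level 2.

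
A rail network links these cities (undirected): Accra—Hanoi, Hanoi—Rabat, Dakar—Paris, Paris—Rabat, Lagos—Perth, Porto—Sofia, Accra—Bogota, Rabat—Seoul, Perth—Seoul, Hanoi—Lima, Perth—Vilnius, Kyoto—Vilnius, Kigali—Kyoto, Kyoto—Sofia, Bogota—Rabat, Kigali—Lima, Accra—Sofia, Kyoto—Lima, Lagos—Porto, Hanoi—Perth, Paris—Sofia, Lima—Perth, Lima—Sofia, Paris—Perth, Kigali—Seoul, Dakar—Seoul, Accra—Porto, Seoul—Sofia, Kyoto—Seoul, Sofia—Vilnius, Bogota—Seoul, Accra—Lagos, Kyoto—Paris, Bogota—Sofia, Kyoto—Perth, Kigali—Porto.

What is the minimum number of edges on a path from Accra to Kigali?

2

Level 0: Accra
Level 1: Bogota, Hanoi, Lagos, Porto, Sofia
Level 2: Kigali, Kyoto, Lima, Paris, Perth, Rabat, Seoul, Vilnius
Level 3: Dakar
Kigali first appears at level 2.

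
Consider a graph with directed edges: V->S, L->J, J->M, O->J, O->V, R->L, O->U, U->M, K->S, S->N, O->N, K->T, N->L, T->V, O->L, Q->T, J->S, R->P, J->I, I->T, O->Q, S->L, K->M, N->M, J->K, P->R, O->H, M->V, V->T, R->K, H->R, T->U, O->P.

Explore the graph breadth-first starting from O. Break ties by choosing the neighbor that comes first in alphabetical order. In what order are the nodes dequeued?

Visit O; enqueue H, J, L, N, P, Q, U, V → queue [H, J, L, N, P, Q, U, V]
Visit H; enqueue R → queue [J, L, N, P, Q, U, V, R]
Visit J; enqueue I, K, M, S → queue [L, N, P, Q, U, V, R, I, K, M, S]
Visit L → queue [N, P, Q, U, V, R, I, K, M, S]
Visit N → queue [P, Q, U, V, R, I, K, M, S]
Visit P → queue [Q, U, V, R, I, K, M, S]
Visit Q; enqueue T → queue [U, V, R, I, K, M, S, T]
Visit U → queue [V, R, I, K, M, S, T]
Visit V → queue [R, I, K, M, S, T]
Visit R → queue [I, K, M, S, T]
Visit I → queue [K, M, S, T]
Visit K → queue [M, S, T]
Visit M → queue [S, T]
Visit S → queue [T]
Visit T → queue []

O H J L N P Q U V R I K M S T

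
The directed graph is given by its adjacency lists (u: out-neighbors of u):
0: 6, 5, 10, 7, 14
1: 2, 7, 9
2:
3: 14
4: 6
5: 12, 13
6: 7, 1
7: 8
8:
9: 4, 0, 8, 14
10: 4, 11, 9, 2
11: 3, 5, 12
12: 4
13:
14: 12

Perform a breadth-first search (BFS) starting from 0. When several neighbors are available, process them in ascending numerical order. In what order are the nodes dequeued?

Visit 0; enqueue 5, 6, 7, 10, 14 → queue [5, 6, 7, 10, 14]
Visit 5; enqueue 12, 13 → queue [6, 7, 10, 14, 12, 13]
Visit 6; enqueue 1 → queue [7, 10, 14, 12, 13, 1]
Visit 7; enqueue 8 → queue [10, 14, 12, 13, 1, 8]
Visit 10; enqueue 2, 4, 9, 11 → queue [14, 12, 13, 1, 8, 2, 4, 9, 11]
Visit 14 → queue [12, 13, 1, 8, 2, 4, 9, 11]
Visit 12 → queue [13, 1, 8, 2, 4, 9, 11]
Visit 13 → queue [1, 8, 2, 4, 9, 11]
Visit 1 → queue [8, 2, 4, 9, 11]
Visit 8 → queue [2, 4, 9, 11]
Visit 2 → queue [4, 9, 11]
Visit 4 → queue [9, 11]
Visit 9 → queue [11]
Visit 11; enqueue 3 → queue [3]
Visit 3 → queue []

0, 5, 6, 7, 10, 14, 12, 13, 1, 8, 2, 4, 9, 11, 3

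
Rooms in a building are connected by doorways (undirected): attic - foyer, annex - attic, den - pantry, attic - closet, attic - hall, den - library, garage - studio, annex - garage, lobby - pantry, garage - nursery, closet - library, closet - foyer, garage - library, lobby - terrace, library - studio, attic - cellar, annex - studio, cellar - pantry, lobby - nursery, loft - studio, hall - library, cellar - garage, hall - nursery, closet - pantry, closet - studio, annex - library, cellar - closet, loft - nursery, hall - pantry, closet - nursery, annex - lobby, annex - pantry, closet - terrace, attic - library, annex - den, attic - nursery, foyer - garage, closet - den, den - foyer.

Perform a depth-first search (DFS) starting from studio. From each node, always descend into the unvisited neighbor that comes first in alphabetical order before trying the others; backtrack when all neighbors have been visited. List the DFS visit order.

studio → annex → attic → cellar → closet → den → foyer → garage → library → hall → nursery → lobby → pantry → terrace → loft

Visit studio
studio → annex
annex → attic
attic → cellar
cellar → closet
closet → den
den → foyer
foyer → garage
garage → library
library → hall
hall → nursery
nursery → lobby
lobby → pantry
lobby → terrace
nursery → loft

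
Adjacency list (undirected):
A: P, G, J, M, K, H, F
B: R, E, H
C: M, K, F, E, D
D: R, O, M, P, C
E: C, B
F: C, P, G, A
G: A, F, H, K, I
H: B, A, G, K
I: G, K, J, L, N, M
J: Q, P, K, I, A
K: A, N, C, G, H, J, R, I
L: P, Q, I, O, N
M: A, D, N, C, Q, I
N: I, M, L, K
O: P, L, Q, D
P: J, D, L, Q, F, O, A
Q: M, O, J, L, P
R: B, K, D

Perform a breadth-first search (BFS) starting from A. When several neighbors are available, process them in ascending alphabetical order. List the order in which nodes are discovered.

A, F, G, H, J, K, M, P, C, I, B, Q, N, R, D, L, O, E

Visit A; enqueue F, G, H, J, K, M, P → queue [F, G, H, J, K, M, P]
Visit F; enqueue C → queue [G, H, J, K, M, P, C]
Visit G; enqueue I → queue [H, J, K, M, P, C, I]
Visit H; enqueue B → queue [J, K, M, P, C, I, B]
Visit J; enqueue Q → queue [K, M, P, C, I, B, Q]
Visit K; enqueue N, R → queue [M, P, C, I, B, Q, N, R]
Visit M; enqueue D → queue [P, C, I, B, Q, N, R, D]
Visit P; enqueue L, O → queue [C, I, B, Q, N, R, D, L, O]
Visit C; enqueue E → queue [I, B, Q, N, R, D, L, O, E]
Visit I → queue [B, Q, N, R, D, L, O, E]
Visit B → queue [Q, N, R, D, L, O, E]
Visit Q → queue [N, R, D, L, O, E]
Visit N → queue [R, D, L, O, E]
Visit R → queue [D, L, O, E]
Visit D → queue [L, O, E]
Visit L → queue [O, E]
Visit O → queue [E]
Visit E → queue []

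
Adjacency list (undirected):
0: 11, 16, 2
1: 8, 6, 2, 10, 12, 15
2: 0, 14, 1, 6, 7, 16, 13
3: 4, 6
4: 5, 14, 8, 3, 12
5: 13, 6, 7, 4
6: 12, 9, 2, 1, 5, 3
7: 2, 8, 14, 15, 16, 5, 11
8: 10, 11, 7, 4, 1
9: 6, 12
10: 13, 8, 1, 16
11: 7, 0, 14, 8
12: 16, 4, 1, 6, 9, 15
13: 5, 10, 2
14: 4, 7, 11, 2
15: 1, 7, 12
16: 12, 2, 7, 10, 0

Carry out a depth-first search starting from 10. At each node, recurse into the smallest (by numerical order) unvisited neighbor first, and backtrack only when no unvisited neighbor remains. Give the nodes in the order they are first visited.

10, 1, 2, 0, 11, 7, 5, 4, 3, 6, 9, 12, 15, 16, 8, 14, 13

Visit 10
10 → 1
1 → 2
2 → 0
0 → 11
11 → 7
7 → 5
5 → 4
4 → 3
3 → 6
6 → 9
9 → 12
12 → 15
12 → 16
4 → 8
4 → 14
5 → 13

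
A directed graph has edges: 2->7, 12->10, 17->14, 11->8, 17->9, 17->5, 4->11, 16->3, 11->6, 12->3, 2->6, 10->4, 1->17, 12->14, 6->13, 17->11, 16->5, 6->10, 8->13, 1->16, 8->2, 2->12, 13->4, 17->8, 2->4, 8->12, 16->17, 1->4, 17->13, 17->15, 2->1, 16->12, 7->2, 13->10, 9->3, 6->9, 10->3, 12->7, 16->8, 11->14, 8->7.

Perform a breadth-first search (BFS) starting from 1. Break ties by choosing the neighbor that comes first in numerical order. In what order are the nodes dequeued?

Visit 1; enqueue 4, 16, 17 → queue [4, 16, 17]
Visit 4; enqueue 11 → queue [16, 17, 11]
Visit 16; enqueue 3, 5, 8, 12 → queue [17, 11, 3, 5, 8, 12]
Visit 17; enqueue 9, 13, 14, 15 → queue [11, 3, 5, 8, 12, 9, 13, 14, 15]
Visit 11; enqueue 6 → queue [3, 5, 8, 12, 9, 13, 14, 15, 6]
Visit 3 → queue [5, 8, 12, 9, 13, 14, 15, 6]
Visit 5 → queue [8, 12, 9, 13, 14, 15, 6]
Visit 8; enqueue 2, 7 → queue [12, 9, 13, 14, 15, 6, 2, 7]
Visit 12; enqueue 10 → queue [9, 13, 14, 15, 6, 2, 7, 10]
Visit 9 → queue [13, 14, 15, 6, 2, 7, 10]
Visit 13 → queue [14, 15, 6, 2, 7, 10]
Visit 14 → queue [15, 6, 2, 7, 10]
Visit 15 → queue [6, 2, 7, 10]
Visit 6 → queue [2, 7, 10]
Visit 2 → queue [7, 10]
Visit 7 → queue [10]
Visit 10 → queue []

1 4 16 17 11 3 5 8 12 9 13 14 15 6 2 7 10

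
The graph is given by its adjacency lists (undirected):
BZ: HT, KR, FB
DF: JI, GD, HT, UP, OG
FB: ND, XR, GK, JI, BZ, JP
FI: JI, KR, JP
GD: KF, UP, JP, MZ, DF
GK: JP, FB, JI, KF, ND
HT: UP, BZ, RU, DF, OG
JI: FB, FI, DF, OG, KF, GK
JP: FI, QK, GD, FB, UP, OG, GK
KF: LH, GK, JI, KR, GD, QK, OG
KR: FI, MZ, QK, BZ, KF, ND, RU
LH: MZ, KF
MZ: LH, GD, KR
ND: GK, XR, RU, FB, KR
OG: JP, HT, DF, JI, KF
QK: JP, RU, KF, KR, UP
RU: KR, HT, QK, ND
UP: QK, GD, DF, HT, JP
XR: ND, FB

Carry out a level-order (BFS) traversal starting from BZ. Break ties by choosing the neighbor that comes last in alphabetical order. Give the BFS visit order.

Visit BZ; enqueue KR, HT, FB → queue [KR, HT, FB]
Visit KR; enqueue RU, QK, ND, MZ, KF, FI → queue [HT, FB, RU, QK, ND, MZ, KF, FI]
Visit HT; enqueue UP, OG, DF → queue [FB, RU, QK, ND, MZ, KF, FI, UP, OG, DF]
Visit FB; enqueue XR, JP, JI, GK → queue [RU, QK, ND, MZ, KF, FI, UP, OG, DF, XR, JP, JI, GK]
Visit RU → queue [QK, ND, MZ, KF, FI, UP, OG, DF, XR, JP, JI, GK]
Visit QK → queue [ND, MZ, KF, FI, UP, OG, DF, XR, JP, JI, GK]
Visit ND → queue [MZ, KF, FI, UP, OG, DF, XR, JP, JI, GK]
Visit MZ; enqueue LH, GD → queue [KF, FI, UP, OG, DF, XR, JP, JI, GK, LH, GD]
Visit KF → queue [FI, UP, OG, DF, XR, JP, JI, GK, LH, GD]
Visit FI → queue [UP, OG, DF, XR, JP, JI, GK, LH, GD]
Visit UP → queue [OG, DF, XR, JP, JI, GK, LH, GD]
Visit OG → queue [DF, XR, JP, JI, GK, LH, GD]
Visit DF → queue [XR, JP, JI, GK, LH, GD]
Visit XR → queue [JP, JI, GK, LH, GD]
Visit JP → queue [JI, GK, LH, GD]
Visit JI → queue [GK, LH, GD]
Visit GK → queue [LH, GD]
Visit LH → queue [GD]
Visit GD → queue []

BZ -> KR -> HT -> FB -> RU -> QK -> ND -> MZ -> KF -> FI -> UP -> OG -> DF -> XR -> JP -> JI -> GK -> LH -> GD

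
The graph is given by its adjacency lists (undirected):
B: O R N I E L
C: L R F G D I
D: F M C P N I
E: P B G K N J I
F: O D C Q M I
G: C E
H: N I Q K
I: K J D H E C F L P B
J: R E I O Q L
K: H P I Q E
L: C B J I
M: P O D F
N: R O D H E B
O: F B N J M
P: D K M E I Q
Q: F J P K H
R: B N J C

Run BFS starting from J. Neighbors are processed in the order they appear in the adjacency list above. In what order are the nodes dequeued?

Visit J; enqueue R, E, I, O, Q, L → queue [R, E, I, O, Q, L]
Visit R; enqueue B, N, C → queue [E, I, O, Q, L, B, N, C]
Visit E; enqueue P, G, K → queue [I, O, Q, L, B, N, C, P, G, K]
Visit I; enqueue D, H, F → queue [O, Q, L, B, N, C, P, G, K, D, H, F]
Visit O; enqueue M → queue [Q, L, B, N, C, P, G, K, D, H, F, M]
Visit Q → queue [L, B, N, C, P, G, K, D, H, F, M]
Visit L → queue [B, N, C, P, G, K, D, H, F, M]
Visit B → queue [N, C, P, G, K, D, H, F, M]
Visit N → queue [C, P, G, K, D, H, F, M]
Visit C → queue [P, G, K, D, H, F, M]
Visit P → queue [G, K, D, H, F, M]
Visit G → queue [K, D, H, F, M]
Visit K → queue [D, H, F, M]
Visit D → queue [H, F, M]
Visit H → queue [F, M]
Visit F → queue [M]
Visit M → queue []

J -> R -> E -> I -> O -> Q -> L -> B -> N -> C -> P -> G -> K -> D -> H -> F -> M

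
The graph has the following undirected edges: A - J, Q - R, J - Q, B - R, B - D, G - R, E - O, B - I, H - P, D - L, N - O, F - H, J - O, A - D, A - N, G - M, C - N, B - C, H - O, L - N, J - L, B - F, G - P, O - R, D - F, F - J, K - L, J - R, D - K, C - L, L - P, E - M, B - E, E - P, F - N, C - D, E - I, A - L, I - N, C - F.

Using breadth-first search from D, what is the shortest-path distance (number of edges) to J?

Level 0: D
Level 1: A, B, C, F, K, L
Level 2: E, H, I, J, N, P, R
Level 3: G, M, O, Q
J first appears at level 2.

2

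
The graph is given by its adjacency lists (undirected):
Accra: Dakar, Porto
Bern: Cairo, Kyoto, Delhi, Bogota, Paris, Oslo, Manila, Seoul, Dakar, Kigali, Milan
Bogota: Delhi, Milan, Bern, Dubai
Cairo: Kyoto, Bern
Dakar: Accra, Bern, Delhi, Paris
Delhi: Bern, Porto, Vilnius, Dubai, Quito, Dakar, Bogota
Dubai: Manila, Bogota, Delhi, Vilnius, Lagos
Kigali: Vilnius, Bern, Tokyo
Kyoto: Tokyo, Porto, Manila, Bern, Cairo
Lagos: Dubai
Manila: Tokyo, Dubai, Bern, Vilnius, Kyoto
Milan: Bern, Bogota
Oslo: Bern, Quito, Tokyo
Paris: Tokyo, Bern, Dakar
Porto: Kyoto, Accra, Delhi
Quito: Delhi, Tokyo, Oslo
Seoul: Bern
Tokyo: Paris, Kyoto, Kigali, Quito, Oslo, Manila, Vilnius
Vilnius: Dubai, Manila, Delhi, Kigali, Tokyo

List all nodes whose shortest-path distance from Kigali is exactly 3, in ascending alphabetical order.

Level 0: Kigali
Level 1: Bern, Tokyo, Vilnius
Level 2: Bogota, Cairo, Dakar, Delhi, Dubai, Kyoto, Manila, Milan, Oslo, Paris, Quito, Seoul
Level 3: Accra, Lagos, Porto

Accra, Lagos, Porto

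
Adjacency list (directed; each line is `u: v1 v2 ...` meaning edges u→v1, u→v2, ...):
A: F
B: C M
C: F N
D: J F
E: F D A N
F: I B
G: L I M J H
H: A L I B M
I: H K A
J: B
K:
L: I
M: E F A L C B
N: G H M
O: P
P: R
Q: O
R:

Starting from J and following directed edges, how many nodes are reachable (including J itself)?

BFS from J visits: J, B, C, M, F, N, E, A, L, I, G, H, D, K
Reachable nodes: 14 of 18 total.

14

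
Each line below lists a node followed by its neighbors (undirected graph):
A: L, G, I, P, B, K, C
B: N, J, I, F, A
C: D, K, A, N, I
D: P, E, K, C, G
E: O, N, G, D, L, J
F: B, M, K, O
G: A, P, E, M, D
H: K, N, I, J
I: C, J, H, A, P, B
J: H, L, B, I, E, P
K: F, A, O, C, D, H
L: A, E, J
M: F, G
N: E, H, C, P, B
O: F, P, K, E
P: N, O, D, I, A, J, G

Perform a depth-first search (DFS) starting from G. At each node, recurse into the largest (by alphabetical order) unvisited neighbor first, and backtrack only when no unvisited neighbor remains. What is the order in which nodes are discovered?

G → P → O → K → H → N → E → L → J → I → C → D → A → B → F → M

Visit G
G → P
P → O
O → K
K → H
H → N
N → E
E → L
L → J
J → I
I → C
C → D
C → A
A → B
B → F
F → M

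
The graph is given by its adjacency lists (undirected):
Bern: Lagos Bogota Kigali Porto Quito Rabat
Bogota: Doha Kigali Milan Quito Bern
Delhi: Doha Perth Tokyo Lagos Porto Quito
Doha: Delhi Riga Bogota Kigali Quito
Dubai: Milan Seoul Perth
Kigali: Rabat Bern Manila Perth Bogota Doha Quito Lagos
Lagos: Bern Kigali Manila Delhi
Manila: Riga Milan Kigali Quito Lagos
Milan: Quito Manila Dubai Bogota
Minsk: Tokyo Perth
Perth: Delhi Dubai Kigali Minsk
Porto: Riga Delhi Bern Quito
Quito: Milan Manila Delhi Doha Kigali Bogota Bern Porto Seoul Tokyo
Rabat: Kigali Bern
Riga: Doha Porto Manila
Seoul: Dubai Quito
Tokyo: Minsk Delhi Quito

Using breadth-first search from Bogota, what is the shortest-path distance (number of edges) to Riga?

2

Level 0: Bogota
Level 1: Bern, Doha, Kigali, Milan, Quito
Level 2: Delhi, Dubai, Lagos, Manila, Perth, Porto, Rabat, Riga, Seoul, Tokyo
Level 3: Minsk
Riga first appears at level 2.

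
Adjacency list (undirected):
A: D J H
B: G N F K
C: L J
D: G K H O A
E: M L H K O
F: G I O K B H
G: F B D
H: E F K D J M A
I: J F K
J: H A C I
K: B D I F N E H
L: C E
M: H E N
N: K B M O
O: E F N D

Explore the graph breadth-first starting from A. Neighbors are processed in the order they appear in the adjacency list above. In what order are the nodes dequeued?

A -> D -> J -> H -> G -> K -> O -> C -> I -> E -> F -> M -> B -> N -> L

Visit A; enqueue D, J, H → queue [D, J, H]
Visit D; enqueue G, K, O → queue [J, H, G, K, O]
Visit J; enqueue C, I → queue [H, G, K, O, C, I]
Visit H; enqueue E, F, M → queue [G, K, O, C, I, E, F, M]
Visit G; enqueue B → queue [K, O, C, I, E, F, M, B]
Visit K; enqueue N → queue [O, C, I, E, F, M, B, N]
Visit O → queue [C, I, E, F, M, B, N]
Visit C; enqueue L → queue [I, E, F, M, B, N, L]
Visit I → queue [E, F, M, B, N, L]
Visit E → queue [F, M, B, N, L]
Visit F → queue [M, B, N, L]
Visit M → queue [B, N, L]
Visit B → queue [N, L]
Visit N → queue [L]
Visit L → queue []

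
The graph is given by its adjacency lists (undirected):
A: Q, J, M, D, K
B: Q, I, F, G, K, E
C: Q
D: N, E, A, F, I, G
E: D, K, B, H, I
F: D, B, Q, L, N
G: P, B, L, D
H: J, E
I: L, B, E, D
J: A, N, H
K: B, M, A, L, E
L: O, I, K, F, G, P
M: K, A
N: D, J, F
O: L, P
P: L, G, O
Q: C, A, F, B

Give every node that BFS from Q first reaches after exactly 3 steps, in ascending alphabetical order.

H, O, P

Level 0: Q
Level 1: A, B, C, F
Level 2: D, E, G, I, J, K, L, M, N
Level 3: H, O, P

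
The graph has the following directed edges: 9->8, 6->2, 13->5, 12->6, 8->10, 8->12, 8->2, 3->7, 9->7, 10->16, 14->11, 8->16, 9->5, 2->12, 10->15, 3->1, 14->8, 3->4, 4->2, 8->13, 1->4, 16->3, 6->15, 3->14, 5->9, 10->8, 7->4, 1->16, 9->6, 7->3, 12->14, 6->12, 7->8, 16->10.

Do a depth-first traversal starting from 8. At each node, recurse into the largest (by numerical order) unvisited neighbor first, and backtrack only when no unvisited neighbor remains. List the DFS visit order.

Visit 8
8 → 16
16 → 10
10 → 15
16 → 3
3 → 14
14 → 11
3 → 7
7 → 4
4 → 2
2 → 12
12 → 6
3 → 1
8 → 13
13 → 5
5 → 9

8 16 10 15 3 14 11 7 4 2 12 6 1 13 5 9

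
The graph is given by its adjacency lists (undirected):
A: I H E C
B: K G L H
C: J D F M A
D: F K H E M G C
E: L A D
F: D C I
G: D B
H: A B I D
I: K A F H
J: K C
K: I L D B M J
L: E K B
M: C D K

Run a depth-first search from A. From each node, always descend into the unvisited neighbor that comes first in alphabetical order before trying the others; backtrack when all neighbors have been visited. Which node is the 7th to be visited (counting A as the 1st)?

Visit A
A → C
C → D
D → E
E → L
L → B
B → G
B → H
H → I
I → F
I → K
K → J
K → M

Visit order: A, C, D, E, L, B, G, H, I, F, K, J, M

G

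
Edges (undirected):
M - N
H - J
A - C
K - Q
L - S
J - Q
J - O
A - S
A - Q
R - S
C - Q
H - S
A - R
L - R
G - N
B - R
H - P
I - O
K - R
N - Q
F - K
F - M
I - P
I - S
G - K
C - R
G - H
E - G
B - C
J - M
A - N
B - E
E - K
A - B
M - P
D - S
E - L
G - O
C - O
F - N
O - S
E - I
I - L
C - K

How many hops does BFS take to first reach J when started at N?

2

Level 0: N
Level 1: A, F, G, M, Q
Level 2: B, C, E, H, J, K, O, P, R, S
Level 3: D, I, L
J first appears at level 2.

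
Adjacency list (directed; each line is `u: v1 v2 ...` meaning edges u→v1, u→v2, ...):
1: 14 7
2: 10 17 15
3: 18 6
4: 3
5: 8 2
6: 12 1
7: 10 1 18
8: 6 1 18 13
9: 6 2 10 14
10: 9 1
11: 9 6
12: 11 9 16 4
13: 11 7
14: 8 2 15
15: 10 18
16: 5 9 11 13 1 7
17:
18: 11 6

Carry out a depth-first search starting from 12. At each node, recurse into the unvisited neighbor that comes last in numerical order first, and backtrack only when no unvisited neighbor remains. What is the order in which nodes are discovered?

Visit 12
12 → 16
16 → 13
13 → 11
11 → 9
9 → 14
14 → 15
15 → 18
18 → 6
6 → 1
1 → 7
7 → 10
14 → 8
14 → 2
2 → 17
16 → 5
12 → 4
4 → 3

12, 16, 13, 11, 9, 14, 15, 18, 6, 1, 7, 10, 8, 2, 17, 5, 4, 3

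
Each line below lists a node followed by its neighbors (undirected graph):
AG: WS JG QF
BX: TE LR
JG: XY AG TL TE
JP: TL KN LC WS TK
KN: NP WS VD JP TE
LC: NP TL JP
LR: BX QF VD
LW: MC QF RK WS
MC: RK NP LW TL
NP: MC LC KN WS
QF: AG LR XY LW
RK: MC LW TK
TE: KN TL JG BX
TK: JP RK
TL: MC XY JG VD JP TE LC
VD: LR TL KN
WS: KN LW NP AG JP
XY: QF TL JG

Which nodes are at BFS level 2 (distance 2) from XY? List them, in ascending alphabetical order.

Level 0: XY
Level 1: JG, QF, TL
Level 2: AG, JP, LC, LR, LW, MC, TE, VD
Level 3: BX, KN, NP, RK, TK, WS

AG, JP, LC, LR, LW, MC, TE, VD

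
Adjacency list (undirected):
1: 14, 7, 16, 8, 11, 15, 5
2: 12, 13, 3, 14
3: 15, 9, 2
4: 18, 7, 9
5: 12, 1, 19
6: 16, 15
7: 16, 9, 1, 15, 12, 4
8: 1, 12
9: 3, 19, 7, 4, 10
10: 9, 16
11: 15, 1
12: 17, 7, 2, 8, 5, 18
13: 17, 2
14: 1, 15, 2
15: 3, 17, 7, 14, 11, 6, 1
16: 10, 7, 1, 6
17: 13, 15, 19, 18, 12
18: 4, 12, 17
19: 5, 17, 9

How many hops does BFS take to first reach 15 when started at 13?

2

Level 0: 13
Level 1: 2, 17
Level 2: 3, 12, 14, 15, 18, 19
Level 3: 1, 4, 5, 6, 7, 8, 9, 11
Level 4: 10, 16
15 first appears at level 2.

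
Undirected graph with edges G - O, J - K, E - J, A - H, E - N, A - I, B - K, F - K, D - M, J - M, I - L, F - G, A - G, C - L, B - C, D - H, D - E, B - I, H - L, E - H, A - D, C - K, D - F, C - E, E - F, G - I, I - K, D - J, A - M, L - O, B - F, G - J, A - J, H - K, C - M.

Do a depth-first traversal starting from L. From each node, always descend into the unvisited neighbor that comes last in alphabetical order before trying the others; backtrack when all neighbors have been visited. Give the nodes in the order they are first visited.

L → O → G → J → M → D → H → K → I → B → F → E → N → C → A

Visit L
L → O
O → G
G → J
J → M
M → D
D → H
H → K
K → I
I → B
B → F
F → E
E → N
E → C
I → A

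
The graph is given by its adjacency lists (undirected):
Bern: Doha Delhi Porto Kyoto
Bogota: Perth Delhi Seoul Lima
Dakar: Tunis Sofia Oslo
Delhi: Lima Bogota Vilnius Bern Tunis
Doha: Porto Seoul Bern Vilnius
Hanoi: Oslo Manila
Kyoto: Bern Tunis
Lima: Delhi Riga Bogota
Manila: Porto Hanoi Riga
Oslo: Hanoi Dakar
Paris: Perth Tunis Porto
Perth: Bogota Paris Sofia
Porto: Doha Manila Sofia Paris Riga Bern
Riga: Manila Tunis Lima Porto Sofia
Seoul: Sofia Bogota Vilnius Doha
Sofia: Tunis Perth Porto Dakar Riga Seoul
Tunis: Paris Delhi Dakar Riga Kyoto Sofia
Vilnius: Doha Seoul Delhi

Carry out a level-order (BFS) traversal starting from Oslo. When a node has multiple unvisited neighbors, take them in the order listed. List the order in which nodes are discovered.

Oslo, Hanoi, Dakar, Manila, Tunis, Sofia, Porto, Riga, Paris, Delhi, Kyoto, Perth, Seoul, Doha, Bern, Lima, Bogota, Vilnius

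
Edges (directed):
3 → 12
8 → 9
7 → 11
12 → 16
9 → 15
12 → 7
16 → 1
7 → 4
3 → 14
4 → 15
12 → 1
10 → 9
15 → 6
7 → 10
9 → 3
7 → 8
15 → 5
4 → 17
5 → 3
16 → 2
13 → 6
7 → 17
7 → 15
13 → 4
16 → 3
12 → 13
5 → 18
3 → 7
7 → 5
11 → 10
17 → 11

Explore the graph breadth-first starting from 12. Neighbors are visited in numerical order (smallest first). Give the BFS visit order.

Visit 12; enqueue 1, 7, 13, 16 → queue [1, 7, 13, 16]
Visit 1 → queue [7, 13, 16]
Visit 7; enqueue 4, 5, 8, 10, 11, 15, 17 → queue [13, 16, 4, 5, 8, 10, 11, 15, 17]
Visit 13; enqueue 6 → queue [16, 4, 5, 8, 10, 11, 15, 17, 6]
Visit 16; enqueue 2, 3 → queue [4, 5, 8, 10, 11, 15, 17, 6, 2, 3]
Visit 4 → queue [5, 8, 10, 11, 15, 17, 6, 2, 3]
Visit 5; enqueue 18 → queue [8, 10, 11, 15, 17, 6, 2, 3, 18]
Visit 8; enqueue 9 → queue [10, 11, 15, 17, 6, 2, 3, 18, 9]
Visit 10 → queue [11, 15, 17, 6, 2, 3, 18, 9]
Visit 11 → queue [15, 17, 6, 2, 3, 18, 9]
Visit 15 → queue [17, 6, 2, 3, 18, 9]
Visit 17 → queue [6, 2, 3, 18, 9]
Visit 6 → queue [2, 3, 18, 9]
Visit 2 → queue [3, 18, 9]
Visit 3; enqueue 14 → queue [18, 9, 14]
Visit 18 → queue [9, 14]
Visit 9 → queue [14]
Visit 14 → queue []

12 1 7 13 16 4 5 8 10 11 15 17 6 2 3 18 9 14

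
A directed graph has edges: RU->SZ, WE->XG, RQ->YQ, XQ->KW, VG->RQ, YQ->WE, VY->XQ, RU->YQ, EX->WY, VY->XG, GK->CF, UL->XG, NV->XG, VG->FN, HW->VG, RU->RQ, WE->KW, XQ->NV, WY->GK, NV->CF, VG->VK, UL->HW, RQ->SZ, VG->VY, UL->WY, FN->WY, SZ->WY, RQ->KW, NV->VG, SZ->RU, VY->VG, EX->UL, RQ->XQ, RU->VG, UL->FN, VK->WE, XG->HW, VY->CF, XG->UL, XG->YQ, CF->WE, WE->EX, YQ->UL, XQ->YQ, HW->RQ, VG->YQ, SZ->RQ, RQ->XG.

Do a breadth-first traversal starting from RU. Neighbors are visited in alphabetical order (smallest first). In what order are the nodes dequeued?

Visit RU; enqueue RQ, SZ, VG, YQ → queue [RQ, SZ, VG, YQ]
Visit RQ; enqueue KW, XG, XQ → queue [SZ, VG, YQ, KW, XG, XQ]
Visit SZ; enqueue WY → queue [VG, YQ, KW, XG, XQ, WY]
Visit VG; enqueue FN, VK, VY → queue [YQ, KW, XG, XQ, WY, FN, VK, VY]
Visit YQ; enqueue UL, WE → queue [KW, XG, XQ, WY, FN, VK, VY, UL, WE]
Visit KW → queue [XG, XQ, WY, FN, VK, VY, UL, WE]
Visit XG; enqueue HW → queue [XQ, WY, FN, VK, VY, UL, WE, HW]
Visit XQ; enqueue NV → queue [WY, FN, VK, VY, UL, WE, HW, NV]
Visit WY; enqueue GK → queue [FN, VK, VY, UL, WE, HW, NV, GK]
Visit FN → queue [VK, VY, UL, WE, HW, NV, GK]
Visit VK → queue [VY, UL, WE, HW, NV, GK]
Visit VY; enqueue CF → queue [UL, WE, HW, NV, GK, CF]
Visit UL → queue [WE, HW, NV, GK, CF]
Visit WE; enqueue EX → queue [HW, NV, GK, CF, EX]
Visit HW → queue [NV, GK, CF, EX]
Visit NV → queue [GK, CF, EX]
Visit GK → queue [CF, EX]
Visit CF → queue [EX]
Visit EX → queue []

RU → RQ → SZ → VG → YQ → KW → XG → XQ → WY → FN → VK → VY → UL → WE → HW → NV → GK → CF → EX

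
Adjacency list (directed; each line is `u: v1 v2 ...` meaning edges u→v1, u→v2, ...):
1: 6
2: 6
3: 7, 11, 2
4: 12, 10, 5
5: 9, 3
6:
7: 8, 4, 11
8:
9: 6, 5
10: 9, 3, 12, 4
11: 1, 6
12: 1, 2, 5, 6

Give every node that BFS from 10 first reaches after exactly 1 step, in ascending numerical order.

3, 4, 9, 12

Level 0: 10
Level 1: 3, 4, 9, 12
Level 2: 1, 2, 5, 6, 7, 11
Level 3: 8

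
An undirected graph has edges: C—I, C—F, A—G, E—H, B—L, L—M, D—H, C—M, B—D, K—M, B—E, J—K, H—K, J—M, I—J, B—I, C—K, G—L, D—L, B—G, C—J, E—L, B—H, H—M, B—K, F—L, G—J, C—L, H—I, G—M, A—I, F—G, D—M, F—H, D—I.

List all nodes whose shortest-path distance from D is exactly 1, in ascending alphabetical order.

Level 0: D
Level 1: B, H, I, L, M
Level 2: A, C, E, F, G, J, K

B, H, I, L, M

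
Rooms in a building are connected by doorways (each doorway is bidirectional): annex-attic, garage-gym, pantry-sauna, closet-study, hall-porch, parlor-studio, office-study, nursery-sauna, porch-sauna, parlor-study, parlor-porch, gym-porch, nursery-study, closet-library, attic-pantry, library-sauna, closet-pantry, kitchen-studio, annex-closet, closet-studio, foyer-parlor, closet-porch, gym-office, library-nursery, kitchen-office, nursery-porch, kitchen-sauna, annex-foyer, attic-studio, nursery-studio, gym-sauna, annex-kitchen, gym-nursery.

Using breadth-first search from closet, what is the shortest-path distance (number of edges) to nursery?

2

Level 0: closet
Level 1: annex, library, pantry, porch, studio, study
Level 2: attic, foyer, gym, hall, kitchen, nursery, office, parlor, sauna
Level 3: garage
nursery first appears at level 2.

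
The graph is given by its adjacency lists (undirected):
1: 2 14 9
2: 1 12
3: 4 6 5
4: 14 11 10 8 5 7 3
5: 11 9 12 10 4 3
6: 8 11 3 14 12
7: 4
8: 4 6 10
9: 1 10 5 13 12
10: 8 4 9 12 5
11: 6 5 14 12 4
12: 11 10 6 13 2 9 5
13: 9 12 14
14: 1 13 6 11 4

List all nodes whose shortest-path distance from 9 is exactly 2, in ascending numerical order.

Level 0: 9
Level 1: 1, 5, 10, 12, 13
Level 2: 2, 3, 4, 6, 8, 11, 14
Level 3: 7

2, 3, 4, 6, 8, 11, 14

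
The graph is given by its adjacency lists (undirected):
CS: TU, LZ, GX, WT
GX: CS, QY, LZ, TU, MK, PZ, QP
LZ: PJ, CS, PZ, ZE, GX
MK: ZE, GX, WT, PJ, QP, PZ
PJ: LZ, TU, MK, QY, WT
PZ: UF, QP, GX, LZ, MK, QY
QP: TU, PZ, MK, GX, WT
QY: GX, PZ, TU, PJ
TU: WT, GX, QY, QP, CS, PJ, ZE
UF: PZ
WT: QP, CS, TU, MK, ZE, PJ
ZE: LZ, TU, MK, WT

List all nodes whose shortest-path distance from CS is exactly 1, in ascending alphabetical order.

GX, LZ, TU, WT

Level 0: CS
Level 1: GX, LZ, TU, WT
Level 2: MK, PJ, PZ, QP, QY, ZE
Level 3: UF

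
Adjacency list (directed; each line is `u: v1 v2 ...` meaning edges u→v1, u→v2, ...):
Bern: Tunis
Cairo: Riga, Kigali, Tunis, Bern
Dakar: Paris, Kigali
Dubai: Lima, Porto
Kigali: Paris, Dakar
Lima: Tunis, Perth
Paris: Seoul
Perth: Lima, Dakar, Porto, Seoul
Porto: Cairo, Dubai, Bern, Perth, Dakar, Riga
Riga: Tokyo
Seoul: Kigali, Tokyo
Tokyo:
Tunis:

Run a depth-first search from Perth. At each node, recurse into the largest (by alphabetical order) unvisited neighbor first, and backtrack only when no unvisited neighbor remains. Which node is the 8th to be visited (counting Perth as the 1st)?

Visit Perth
Perth → Seoul
Seoul → Tokyo
Seoul → Kigali
Kigali → Paris
Kigali → Dakar
Perth → Porto
Porto → Riga
Porto → Dubai
Dubai → Lima
Lima → Tunis
Porto → Cairo
Cairo → Bern

Visit order: Perth, Seoul, Tokyo, Kigali, Paris, Dakar, Porto, Riga, Dubai, Lima, Tunis, Cairo, Bern

Riga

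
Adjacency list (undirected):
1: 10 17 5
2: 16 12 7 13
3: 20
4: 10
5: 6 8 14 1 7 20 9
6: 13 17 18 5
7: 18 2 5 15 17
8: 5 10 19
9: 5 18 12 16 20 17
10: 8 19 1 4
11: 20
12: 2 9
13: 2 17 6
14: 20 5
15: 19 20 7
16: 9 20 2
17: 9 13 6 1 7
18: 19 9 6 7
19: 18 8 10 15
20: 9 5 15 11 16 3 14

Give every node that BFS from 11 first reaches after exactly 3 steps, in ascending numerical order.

1, 2, 6, 7, 8, 12, 17, 18, 19

Level 0: 11
Level 1: 20
Level 2: 3, 5, 9, 14, 15, 16
Level 3: 1, 2, 6, 7, 8, 12, 17, 18, 19
Level 4: 10, 13
Level 5: 4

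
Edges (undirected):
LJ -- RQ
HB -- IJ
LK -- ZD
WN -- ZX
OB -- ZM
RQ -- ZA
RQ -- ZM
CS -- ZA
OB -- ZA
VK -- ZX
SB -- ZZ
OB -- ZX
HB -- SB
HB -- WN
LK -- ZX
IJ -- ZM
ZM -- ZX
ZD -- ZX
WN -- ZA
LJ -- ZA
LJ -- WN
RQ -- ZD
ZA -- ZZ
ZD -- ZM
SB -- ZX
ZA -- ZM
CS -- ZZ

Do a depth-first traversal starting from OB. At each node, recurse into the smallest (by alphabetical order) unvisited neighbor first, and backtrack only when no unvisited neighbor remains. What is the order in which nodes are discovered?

OB → ZA → CS → ZZ → SB → HB → IJ → ZM → RQ → LJ → WN → ZX → LK → ZD → VK

Visit OB
OB → ZA
ZA → CS
CS → ZZ
ZZ → SB
SB → HB
HB → IJ
IJ → ZM
ZM → RQ
RQ → LJ
LJ → WN
WN → ZX
ZX → LK
LK → ZD
ZX → VK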